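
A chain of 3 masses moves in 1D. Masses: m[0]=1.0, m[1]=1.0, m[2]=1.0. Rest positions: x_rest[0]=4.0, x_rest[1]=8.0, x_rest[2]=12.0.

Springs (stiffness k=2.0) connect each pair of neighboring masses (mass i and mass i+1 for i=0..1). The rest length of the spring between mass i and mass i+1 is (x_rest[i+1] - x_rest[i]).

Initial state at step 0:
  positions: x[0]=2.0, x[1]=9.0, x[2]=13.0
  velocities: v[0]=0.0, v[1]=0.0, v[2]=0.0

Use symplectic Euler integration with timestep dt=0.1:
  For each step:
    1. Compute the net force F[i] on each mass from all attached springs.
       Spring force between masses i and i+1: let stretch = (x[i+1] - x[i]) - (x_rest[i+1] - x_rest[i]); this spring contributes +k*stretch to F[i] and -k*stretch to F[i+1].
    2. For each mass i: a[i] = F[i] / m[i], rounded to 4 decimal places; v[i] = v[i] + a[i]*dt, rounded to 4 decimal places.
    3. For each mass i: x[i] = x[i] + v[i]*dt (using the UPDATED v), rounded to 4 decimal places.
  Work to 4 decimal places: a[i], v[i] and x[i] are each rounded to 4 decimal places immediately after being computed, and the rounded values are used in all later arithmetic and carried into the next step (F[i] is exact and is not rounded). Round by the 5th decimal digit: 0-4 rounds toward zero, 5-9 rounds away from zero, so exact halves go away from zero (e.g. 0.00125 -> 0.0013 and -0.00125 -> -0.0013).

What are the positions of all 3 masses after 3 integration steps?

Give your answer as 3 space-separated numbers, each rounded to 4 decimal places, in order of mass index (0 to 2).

Answer: 2.3481 8.6578 12.9941

Derivation:
Step 0: x=[2.0000 9.0000 13.0000] v=[0.0000 0.0000 0.0000]
Step 1: x=[2.0600 8.9400 13.0000] v=[0.6000 -0.6000 0.0000]
Step 2: x=[2.1776 8.8236 12.9988] v=[1.1760 -1.1640 -0.0120]
Step 3: x=[2.3481 8.6578 12.9941] v=[1.7052 -1.6582 -0.0470]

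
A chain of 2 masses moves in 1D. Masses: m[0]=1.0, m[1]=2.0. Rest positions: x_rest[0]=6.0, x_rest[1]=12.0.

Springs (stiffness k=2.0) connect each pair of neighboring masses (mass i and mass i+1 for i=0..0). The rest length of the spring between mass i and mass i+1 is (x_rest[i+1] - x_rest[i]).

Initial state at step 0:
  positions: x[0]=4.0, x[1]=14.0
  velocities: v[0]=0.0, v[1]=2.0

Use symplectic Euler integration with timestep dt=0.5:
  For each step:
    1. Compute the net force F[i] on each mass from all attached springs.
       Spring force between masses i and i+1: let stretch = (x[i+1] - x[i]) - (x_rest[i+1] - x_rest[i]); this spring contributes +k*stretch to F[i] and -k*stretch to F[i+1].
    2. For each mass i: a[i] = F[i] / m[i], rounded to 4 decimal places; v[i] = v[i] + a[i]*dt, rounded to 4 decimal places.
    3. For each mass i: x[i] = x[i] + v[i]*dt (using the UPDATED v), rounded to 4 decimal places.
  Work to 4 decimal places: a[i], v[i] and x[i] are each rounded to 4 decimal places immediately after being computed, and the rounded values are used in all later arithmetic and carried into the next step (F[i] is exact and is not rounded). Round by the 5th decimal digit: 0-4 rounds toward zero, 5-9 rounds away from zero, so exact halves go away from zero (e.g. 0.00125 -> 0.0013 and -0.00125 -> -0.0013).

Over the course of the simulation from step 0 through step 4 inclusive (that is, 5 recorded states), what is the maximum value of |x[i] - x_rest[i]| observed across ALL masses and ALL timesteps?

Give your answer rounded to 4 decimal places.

Step 0: x=[4.0000 14.0000] v=[0.0000 2.0000]
Step 1: x=[6.0000 14.0000] v=[4.0000 0.0000]
Step 2: x=[9.0000 13.5000] v=[6.0000 -1.0000]
Step 3: x=[11.2500 13.3750] v=[4.5000 -0.2500]
Step 4: x=[11.5625 14.2188] v=[0.6250 1.6875]
Max displacement = 5.5625

Answer: 5.5625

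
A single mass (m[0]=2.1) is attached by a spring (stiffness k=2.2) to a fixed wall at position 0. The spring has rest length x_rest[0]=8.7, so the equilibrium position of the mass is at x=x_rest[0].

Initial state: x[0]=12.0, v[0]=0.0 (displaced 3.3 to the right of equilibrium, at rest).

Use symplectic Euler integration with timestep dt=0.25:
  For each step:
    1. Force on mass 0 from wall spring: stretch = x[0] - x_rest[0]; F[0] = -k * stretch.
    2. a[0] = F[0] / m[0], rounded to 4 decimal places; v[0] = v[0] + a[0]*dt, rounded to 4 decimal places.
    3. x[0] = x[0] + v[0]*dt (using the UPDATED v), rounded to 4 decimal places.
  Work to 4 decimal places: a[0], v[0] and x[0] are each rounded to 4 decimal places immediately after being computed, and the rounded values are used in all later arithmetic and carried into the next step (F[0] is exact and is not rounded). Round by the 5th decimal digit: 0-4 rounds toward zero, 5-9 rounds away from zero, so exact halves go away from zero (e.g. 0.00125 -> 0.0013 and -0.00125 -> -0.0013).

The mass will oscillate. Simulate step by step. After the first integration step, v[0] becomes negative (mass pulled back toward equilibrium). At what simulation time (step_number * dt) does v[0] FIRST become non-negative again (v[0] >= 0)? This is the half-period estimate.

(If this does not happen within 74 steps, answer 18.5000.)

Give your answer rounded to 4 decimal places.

Answer: 3.2500

Derivation:
Step 0: x=[12.0000] v=[0.0000]
Step 1: x=[11.7839] v=[-0.8643]
Step 2: x=[11.3659] v=[-1.6720]
Step 3: x=[10.7734] v=[-2.3702]
Step 4: x=[10.0451] v=[-2.9132]
Step 5: x=[9.2287] v=[-3.2655]
Step 6: x=[8.3777] v=[-3.4040]
Step 7: x=[7.5478] v=[-3.3196]
Step 8: x=[6.7934] v=[-3.0178]
Step 9: x=[6.1638] v=[-2.5185]
Step 10: x=[5.7002] v=[-1.8543]
Step 11: x=[5.4330] v=[-1.0687]
Step 12: x=[5.3797] v=[-0.2131]
Step 13: x=[5.5438] v=[0.6565]
First v>=0 after going negative at step 13, time=3.2500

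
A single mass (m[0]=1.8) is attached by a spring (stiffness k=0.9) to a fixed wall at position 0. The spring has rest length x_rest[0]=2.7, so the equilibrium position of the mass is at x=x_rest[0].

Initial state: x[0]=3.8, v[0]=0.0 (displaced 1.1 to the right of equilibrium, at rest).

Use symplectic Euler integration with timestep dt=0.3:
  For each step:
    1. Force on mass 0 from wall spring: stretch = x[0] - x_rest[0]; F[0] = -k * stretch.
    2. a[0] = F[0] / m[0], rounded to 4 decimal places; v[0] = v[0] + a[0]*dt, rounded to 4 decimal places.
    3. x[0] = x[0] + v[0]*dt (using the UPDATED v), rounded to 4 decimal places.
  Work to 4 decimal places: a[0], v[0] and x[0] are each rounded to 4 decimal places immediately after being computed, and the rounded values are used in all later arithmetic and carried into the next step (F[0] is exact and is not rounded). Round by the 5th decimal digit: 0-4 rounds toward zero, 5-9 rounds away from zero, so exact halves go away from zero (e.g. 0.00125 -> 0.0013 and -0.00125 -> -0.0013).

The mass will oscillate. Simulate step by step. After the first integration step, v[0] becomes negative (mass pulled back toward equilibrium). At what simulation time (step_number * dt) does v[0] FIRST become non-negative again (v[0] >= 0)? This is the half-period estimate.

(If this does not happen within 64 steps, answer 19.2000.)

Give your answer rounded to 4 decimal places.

Answer: 4.5000

Derivation:
Step 0: x=[3.8000] v=[0.0000]
Step 1: x=[3.7505] v=[-0.1650]
Step 2: x=[3.6537] v=[-0.3226]
Step 3: x=[3.5140] v=[-0.4657]
Step 4: x=[3.3377] v=[-0.5878]
Step 5: x=[3.1327] v=[-0.6835]
Step 6: x=[2.9082] v=[-0.7484]
Step 7: x=[2.6743] v=[-0.7796]
Step 8: x=[2.4416] v=[-0.7757]
Step 9: x=[2.2205] v=[-0.7369]
Step 10: x=[2.0210] v=[-0.6650]
Step 11: x=[1.8520] v=[-0.5632]
Step 12: x=[1.7212] v=[-0.4360]
Step 13: x=[1.6344] v=[-0.2892]
Step 14: x=[1.5956] v=[-0.1294]
Step 15: x=[1.6065] v=[0.0363]
First v>=0 after going negative at step 15, time=4.5000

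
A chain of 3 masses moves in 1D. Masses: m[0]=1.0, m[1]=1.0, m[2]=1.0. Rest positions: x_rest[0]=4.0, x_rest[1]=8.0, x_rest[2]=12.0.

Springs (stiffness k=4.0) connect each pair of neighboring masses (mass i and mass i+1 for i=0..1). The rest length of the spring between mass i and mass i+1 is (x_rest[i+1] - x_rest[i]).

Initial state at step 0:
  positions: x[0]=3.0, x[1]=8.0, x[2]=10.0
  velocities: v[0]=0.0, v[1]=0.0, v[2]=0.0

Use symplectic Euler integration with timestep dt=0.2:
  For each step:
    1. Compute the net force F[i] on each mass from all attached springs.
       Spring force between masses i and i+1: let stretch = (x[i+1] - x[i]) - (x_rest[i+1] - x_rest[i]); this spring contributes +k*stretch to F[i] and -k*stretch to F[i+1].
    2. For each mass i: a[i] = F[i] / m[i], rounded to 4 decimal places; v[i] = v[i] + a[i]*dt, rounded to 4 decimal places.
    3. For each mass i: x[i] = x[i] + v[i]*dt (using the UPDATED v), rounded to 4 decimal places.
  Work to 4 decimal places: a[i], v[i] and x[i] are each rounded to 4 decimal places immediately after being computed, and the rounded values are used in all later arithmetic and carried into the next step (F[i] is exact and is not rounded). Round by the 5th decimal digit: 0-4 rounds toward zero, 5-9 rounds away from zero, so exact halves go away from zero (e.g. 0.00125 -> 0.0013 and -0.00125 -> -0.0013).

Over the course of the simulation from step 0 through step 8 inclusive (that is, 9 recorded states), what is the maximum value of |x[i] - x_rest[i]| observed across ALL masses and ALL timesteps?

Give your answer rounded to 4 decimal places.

Answer: 2.0651

Derivation:
Step 0: x=[3.0000 8.0000 10.0000] v=[0.0000 0.0000 0.0000]
Step 1: x=[3.1600 7.5200 10.3200] v=[0.8000 -2.4000 1.6000]
Step 2: x=[3.3776 6.7904 10.8320] v=[1.0880 -3.6480 2.5600]
Step 3: x=[3.5012 6.1614 11.3373] v=[0.6182 -3.1450 2.5267]
Step 4: x=[3.4105 5.9349 11.6545] v=[-0.4536 -1.1324 1.5860]
Step 5: x=[3.0837 6.2197 11.6966] v=[-1.6341 1.4238 0.2103]
Step 6: x=[2.6186 6.8790 11.5024] v=[-2.3253 3.2965 -0.9712]
Step 7: x=[2.1952 7.5964 11.2084] v=[-2.1170 3.5869 -1.4699]
Step 8: x=[1.9960 8.0275 10.9765] v=[-0.9960 2.1555 -1.1595]
Max displacement = 2.0651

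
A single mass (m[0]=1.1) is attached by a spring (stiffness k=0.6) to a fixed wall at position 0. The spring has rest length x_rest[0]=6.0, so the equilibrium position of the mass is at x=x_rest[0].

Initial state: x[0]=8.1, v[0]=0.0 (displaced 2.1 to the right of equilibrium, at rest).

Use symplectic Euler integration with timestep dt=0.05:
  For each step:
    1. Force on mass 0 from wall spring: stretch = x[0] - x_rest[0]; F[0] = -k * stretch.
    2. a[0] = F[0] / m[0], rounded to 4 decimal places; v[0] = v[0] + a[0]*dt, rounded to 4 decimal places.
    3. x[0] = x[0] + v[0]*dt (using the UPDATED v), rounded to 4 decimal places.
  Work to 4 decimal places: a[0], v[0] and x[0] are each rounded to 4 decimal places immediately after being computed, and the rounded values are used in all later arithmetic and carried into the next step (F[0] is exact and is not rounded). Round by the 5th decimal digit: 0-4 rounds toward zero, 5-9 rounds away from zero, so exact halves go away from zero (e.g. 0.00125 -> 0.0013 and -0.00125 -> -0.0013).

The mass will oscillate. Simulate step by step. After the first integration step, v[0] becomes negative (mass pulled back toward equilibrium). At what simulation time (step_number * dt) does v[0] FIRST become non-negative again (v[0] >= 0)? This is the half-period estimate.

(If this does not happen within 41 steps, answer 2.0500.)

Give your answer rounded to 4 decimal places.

Step 0: x=[8.1000] v=[0.0000]
Step 1: x=[8.0971] v=[-0.0573]
Step 2: x=[8.0914] v=[-0.1145]
Step 3: x=[8.0828] v=[-0.1715]
Step 4: x=[8.0714] v=[-0.2283]
Step 5: x=[8.0572] v=[-0.2848]
Step 6: x=[8.0402] v=[-0.3409]
Step 7: x=[8.0204] v=[-0.3965]
Step 8: x=[7.9978] v=[-0.4516]
Step 9: x=[7.9725] v=[-0.5061]
Step 10: x=[7.9445] v=[-0.5599]
Step 11: x=[7.9139] v=[-0.6129]
Step 12: x=[7.8806] v=[-0.6651]
Step 13: x=[7.8448] v=[-0.7164]
Step 14: x=[7.8065] v=[-0.7667]
Step 15: x=[7.7657] v=[-0.8160]
Step 16: x=[7.7225] v=[-0.8642]
Step 17: x=[7.6769] v=[-0.9112]
Step 18: x=[7.6291] v=[-0.9569]
Step 19: x=[7.5790] v=[-1.0013]
Step 20: x=[7.5268] v=[-1.0444]
Step 21: x=[7.4725] v=[-1.0860]
Step 22: x=[7.4162] v=[-1.1262]
Step 23: x=[7.3580] v=[-1.1648]
Step 24: x=[7.2979] v=[-1.2018]
Step 25: x=[7.2360] v=[-1.2372]
Step 26: x=[7.1725] v=[-1.2709]
Step 27: x=[7.1074] v=[-1.3029]
Step 28: x=[7.0407] v=[-1.3331]
Step 29: x=[6.9726] v=[-1.3615]
Step 30: x=[6.9032] v=[-1.3880]
Step 31: x=[6.8326] v=[-1.4126]
Step 32: x=[6.7608] v=[-1.4353]
Step 33: x=[6.6880] v=[-1.4561]
Step 34: x=[6.6143] v=[-1.4749]
Step 35: x=[6.5397] v=[-1.4917]
Step 36: x=[6.4644] v=[-1.5064]
Step 37: x=[6.3884] v=[-1.5191]
Step 38: x=[6.3119] v=[-1.5297]
Step 39: x=[6.2350] v=[-1.5382]
Step 40: x=[6.1578] v=[-1.5446]
Step 41: x=[6.0804] v=[-1.5489]
v[0] did not become non-negative within 41 steps; using fallback time=2.0500

Answer: 2.0500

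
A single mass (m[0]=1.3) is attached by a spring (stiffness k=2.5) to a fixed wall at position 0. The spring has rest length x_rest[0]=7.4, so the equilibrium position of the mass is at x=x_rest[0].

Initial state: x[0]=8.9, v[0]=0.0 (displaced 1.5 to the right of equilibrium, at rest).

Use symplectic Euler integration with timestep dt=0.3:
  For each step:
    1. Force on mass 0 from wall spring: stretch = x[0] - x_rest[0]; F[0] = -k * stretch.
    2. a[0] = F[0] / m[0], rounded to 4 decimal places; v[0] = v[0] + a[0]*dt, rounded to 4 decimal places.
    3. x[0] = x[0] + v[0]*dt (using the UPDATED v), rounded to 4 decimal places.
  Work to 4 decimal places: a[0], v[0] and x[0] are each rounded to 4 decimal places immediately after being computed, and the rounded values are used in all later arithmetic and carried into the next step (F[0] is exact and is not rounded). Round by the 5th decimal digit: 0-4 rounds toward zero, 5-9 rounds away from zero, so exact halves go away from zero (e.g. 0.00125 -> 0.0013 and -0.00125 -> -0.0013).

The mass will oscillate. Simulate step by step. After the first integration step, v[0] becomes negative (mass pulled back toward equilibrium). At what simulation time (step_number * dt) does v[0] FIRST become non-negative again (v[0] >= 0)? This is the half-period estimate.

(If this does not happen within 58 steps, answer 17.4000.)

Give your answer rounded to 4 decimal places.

Step 0: x=[8.9000] v=[0.0000]
Step 1: x=[8.6404] v=[-0.8654]
Step 2: x=[8.1661] v=[-1.5810]
Step 3: x=[7.5592] v=[-2.0230]
Step 4: x=[6.9247] v=[-2.1149]
Step 5: x=[6.3725] v=[-1.8407]
Step 6: x=[5.9981] v=[-1.2479]
Step 7: x=[5.8664] v=[-0.4391]
Step 8: x=[6.0001] v=[0.4457]
First v>=0 after going negative at step 8, time=2.4000

Answer: 2.4000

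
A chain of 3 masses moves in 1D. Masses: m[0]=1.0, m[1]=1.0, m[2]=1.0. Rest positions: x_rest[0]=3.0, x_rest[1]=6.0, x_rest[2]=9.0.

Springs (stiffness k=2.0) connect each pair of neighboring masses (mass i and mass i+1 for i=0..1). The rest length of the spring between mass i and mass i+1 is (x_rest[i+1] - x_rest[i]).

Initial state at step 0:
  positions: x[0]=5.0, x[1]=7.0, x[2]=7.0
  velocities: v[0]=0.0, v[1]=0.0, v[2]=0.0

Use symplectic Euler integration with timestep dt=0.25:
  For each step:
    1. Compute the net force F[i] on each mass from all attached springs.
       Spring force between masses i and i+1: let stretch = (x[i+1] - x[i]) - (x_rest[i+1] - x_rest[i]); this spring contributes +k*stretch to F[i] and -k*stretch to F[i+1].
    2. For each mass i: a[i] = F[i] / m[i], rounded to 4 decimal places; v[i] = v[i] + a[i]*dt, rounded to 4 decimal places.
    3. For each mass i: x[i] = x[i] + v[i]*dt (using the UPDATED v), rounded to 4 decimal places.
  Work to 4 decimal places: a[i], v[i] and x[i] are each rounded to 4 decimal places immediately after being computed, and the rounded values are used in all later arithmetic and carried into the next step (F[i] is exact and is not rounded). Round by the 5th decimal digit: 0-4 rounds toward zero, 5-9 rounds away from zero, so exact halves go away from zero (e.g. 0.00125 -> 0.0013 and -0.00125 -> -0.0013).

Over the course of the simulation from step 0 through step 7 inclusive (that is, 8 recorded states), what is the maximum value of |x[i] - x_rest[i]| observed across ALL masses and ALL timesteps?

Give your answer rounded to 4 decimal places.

Answer: 2.1553

Derivation:
Step 0: x=[5.0000 7.0000 7.0000] v=[0.0000 0.0000 0.0000]
Step 1: x=[4.8750 6.7500 7.3750] v=[-0.5000 -1.0000 1.5000]
Step 2: x=[4.6094 6.3438 8.0469] v=[-1.0625 -1.6250 2.6875]
Step 3: x=[4.1856 5.9336 8.8809] v=[-1.6953 -1.6407 3.3360]
Step 4: x=[3.6053 5.6733 9.7215] v=[-2.3213 -1.0411 3.3624]
Step 5: x=[2.9085 5.6606 10.4311] v=[-2.7873 -0.0510 2.8383]
Step 6: x=[2.1807 5.9002 10.9194] v=[-2.9113 0.9582 1.9531]
Step 7: x=[1.5428 6.3022 11.1553] v=[-2.5516 1.6081 0.9435]
Max displacement = 2.1553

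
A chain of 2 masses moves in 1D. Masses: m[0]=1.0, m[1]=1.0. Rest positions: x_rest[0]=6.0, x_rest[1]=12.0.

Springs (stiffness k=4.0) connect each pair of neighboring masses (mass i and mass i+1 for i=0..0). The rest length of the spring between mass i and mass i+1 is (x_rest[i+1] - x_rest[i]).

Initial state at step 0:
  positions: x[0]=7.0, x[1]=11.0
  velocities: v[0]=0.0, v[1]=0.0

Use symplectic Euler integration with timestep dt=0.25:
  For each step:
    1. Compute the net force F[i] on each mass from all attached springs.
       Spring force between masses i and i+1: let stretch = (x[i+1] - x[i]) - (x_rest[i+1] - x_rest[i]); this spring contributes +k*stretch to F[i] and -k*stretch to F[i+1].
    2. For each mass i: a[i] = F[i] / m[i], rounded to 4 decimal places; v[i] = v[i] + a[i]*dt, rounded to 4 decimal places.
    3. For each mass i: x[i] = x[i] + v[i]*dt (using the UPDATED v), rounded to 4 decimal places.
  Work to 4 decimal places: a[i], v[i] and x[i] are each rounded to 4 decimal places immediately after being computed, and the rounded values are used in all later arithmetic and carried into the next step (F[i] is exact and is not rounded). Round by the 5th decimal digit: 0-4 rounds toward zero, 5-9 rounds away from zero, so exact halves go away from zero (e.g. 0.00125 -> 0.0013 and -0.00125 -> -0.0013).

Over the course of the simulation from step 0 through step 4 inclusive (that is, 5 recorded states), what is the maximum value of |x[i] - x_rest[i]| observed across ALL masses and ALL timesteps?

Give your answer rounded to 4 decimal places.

Step 0: x=[7.0000 11.0000] v=[0.0000 0.0000]
Step 1: x=[6.5000 11.5000] v=[-2.0000 2.0000]
Step 2: x=[5.7500 12.2500] v=[-3.0000 3.0000]
Step 3: x=[5.1250 12.8750] v=[-2.5000 2.5000]
Step 4: x=[4.9375 13.0625] v=[-0.7500 0.7500]
Max displacement = 1.0625

Answer: 1.0625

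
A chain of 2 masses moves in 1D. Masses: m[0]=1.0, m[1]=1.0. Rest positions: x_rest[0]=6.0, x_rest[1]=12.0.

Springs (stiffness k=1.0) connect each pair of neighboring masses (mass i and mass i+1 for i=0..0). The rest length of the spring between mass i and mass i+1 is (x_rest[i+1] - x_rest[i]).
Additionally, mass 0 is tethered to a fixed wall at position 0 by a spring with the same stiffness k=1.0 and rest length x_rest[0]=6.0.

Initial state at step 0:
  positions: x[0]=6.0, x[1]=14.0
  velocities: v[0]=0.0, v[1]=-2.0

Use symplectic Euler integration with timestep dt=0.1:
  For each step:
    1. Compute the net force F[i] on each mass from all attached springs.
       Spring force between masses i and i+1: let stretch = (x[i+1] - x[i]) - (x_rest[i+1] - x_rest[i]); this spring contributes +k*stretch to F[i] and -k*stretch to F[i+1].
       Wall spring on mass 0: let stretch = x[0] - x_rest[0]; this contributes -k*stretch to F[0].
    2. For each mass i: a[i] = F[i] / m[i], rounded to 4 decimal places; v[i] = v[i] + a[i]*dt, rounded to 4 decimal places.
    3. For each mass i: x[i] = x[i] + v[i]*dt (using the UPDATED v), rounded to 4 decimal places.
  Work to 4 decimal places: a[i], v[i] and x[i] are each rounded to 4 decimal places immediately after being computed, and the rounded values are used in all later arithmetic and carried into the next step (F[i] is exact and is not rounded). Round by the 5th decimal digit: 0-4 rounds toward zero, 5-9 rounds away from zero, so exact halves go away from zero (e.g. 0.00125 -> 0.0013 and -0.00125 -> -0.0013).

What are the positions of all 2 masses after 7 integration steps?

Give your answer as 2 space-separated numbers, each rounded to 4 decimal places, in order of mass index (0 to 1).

Step 0: x=[6.0000 14.0000] v=[0.0000 -2.0000]
Step 1: x=[6.0200 13.7800] v=[0.2000 -2.2000]
Step 2: x=[6.0574 13.5424] v=[0.3740 -2.3760]
Step 3: x=[6.1091 13.2900] v=[0.5168 -2.5245]
Step 4: x=[6.1715 13.0257] v=[0.6240 -2.6426]
Step 5: x=[6.2407 12.7529] v=[0.6923 -2.7280]
Step 6: x=[6.3127 12.4750] v=[0.7195 -2.7792]
Step 7: x=[6.3832 12.1955] v=[0.7045 -2.7954]

Answer: 6.3832 12.1955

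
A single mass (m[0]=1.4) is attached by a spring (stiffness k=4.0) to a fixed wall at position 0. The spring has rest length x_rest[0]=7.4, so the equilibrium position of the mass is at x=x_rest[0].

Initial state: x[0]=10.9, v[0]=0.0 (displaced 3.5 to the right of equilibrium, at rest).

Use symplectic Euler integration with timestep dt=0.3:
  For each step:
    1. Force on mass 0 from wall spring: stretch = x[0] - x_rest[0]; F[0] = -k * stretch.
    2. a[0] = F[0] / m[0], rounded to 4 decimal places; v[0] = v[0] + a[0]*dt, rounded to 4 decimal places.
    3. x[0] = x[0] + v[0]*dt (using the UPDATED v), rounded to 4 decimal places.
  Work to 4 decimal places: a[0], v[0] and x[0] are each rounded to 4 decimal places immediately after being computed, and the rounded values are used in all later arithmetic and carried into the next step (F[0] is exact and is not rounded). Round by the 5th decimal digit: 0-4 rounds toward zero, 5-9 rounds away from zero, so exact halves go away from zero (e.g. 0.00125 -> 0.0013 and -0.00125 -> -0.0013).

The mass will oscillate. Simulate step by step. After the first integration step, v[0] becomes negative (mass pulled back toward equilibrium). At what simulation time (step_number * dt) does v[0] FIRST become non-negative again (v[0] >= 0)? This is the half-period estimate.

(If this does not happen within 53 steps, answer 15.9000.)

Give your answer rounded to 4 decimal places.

Answer: 2.1000

Derivation:
Step 0: x=[10.9000] v=[0.0000]
Step 1: x=[10.0000] v=[-3.0000]
Step 2: x=[8.4314] v=[-5.2286]
Step 3: x=[6.5976] v=[-6.1127]
Step 4: x=[4.9701] v=[-5.4249]
Step 5: x=[3.9675] v=[-3.3421]
Step 6: x=[3.8475] v=[-0.4000]
Step 7: x=[4.6410] v=[2.6450]
First v>=0 after going negative at step 7, time=2.1000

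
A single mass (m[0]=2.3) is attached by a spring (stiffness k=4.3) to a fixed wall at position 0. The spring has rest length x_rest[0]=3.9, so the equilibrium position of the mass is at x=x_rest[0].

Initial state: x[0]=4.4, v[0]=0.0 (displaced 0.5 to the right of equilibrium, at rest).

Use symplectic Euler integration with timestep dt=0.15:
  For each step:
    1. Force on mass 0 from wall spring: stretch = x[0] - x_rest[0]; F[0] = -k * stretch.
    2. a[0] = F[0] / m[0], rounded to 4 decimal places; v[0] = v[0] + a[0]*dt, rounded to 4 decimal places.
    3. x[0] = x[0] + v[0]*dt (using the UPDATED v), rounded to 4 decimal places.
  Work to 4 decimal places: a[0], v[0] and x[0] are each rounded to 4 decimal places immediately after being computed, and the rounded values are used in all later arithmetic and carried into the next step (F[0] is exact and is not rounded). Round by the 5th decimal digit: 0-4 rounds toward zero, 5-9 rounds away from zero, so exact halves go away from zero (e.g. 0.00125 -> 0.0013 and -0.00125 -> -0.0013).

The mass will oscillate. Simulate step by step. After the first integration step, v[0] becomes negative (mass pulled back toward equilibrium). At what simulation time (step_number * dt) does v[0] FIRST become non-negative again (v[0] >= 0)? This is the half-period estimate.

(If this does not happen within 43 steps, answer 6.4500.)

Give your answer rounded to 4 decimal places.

Step 0: x=[4.4000] v=[0.0000]
Step 1: x=[4.3790] v=[-0.1402]
Step 2: x=[4.3378] v=[-0.2745]
Step 3: x=[4.2782] v=[-0.3973]
Step 4: x=[4.2027] v=[-0.5034]
Step 5: x=[4.1145] v=[-0.5883]
Step 6: x=[4.0172] v=[-0.6485]
Step 7: x=[3.9150] v=[-0.6814]
Step 8: x=[3.8122] v=[-0.6856]
Step 9: x=[3.7131] v=[-0.6610]
Step 10: x=[3.6218] v=[-0.6086]
Step 11: x=[3.5422] v=[-0.5306]
Step 12: x=[3.4777] v=[-0.4303]
Step 13: x=[3.4309] v=[-0.3119]
Step 14: x=[3.4038] v=[-0.1804]
Step 15: x=[3.3976] v=[-0.0412]
Step 16: x=[3.4126] v=[0.0997]
First v>=0 after going negative at step 16, time=2.4000

Answer: 2.4000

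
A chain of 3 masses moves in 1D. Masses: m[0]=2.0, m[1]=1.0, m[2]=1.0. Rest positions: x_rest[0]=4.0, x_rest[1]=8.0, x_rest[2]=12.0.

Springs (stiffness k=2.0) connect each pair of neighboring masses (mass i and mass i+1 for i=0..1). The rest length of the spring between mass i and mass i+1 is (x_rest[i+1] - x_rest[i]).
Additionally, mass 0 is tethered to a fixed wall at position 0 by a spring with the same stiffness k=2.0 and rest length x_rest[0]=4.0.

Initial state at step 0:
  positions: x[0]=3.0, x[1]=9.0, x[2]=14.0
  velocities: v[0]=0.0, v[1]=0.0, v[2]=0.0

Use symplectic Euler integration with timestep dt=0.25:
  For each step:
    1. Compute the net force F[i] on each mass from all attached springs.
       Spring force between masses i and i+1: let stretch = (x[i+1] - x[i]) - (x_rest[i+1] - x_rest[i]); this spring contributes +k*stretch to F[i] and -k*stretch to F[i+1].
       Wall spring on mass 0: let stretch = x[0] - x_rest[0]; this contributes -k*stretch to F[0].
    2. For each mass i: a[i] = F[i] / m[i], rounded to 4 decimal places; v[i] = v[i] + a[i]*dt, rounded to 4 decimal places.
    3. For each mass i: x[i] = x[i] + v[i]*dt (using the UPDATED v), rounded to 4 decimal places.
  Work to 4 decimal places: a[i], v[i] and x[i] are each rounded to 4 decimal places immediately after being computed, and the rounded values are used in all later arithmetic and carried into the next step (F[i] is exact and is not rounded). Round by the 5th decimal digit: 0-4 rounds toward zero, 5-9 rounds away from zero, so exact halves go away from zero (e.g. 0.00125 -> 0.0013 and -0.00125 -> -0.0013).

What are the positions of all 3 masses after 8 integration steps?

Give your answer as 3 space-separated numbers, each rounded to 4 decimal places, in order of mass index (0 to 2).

Step 0: x=[3.0000 9.0000 14.0000] v=[0.0000 0.0000 0.0000]
Step 1: x=[3.1875 8.8750 13.8750] v=[0.7500 -0.5000 -0.5000]
Step 2: x=[3.5313 8.6641 13.6250] v=[1.3750 -0.8438 -1.0000]
Step 3: x=[3.9752 8.4317 13.2549] v=[1.7754 -0.9298 -1.4805]
Step 4: x=[4.4491 8.2451 12.7819] v=[1.8957 -0.7465 -1.8921]
Step 5: x=[4.8822 8.1511 12.2418] v=[1.7324 -0.3761 -2.1605]
Step 6: x=[5.2145 8.1598 11.6903] v=[1.3291 0.0348 -2.2059]
Step 7: x=[5.4050 8.2417 11.1975] v=[0.7618 0.3274 -1.9712]
Step 8: x=[5.4349 8.3385 10.8352] v=[0.1197 0.3870 -1.4491]

Answer: 5.4349 8.3385 10.8352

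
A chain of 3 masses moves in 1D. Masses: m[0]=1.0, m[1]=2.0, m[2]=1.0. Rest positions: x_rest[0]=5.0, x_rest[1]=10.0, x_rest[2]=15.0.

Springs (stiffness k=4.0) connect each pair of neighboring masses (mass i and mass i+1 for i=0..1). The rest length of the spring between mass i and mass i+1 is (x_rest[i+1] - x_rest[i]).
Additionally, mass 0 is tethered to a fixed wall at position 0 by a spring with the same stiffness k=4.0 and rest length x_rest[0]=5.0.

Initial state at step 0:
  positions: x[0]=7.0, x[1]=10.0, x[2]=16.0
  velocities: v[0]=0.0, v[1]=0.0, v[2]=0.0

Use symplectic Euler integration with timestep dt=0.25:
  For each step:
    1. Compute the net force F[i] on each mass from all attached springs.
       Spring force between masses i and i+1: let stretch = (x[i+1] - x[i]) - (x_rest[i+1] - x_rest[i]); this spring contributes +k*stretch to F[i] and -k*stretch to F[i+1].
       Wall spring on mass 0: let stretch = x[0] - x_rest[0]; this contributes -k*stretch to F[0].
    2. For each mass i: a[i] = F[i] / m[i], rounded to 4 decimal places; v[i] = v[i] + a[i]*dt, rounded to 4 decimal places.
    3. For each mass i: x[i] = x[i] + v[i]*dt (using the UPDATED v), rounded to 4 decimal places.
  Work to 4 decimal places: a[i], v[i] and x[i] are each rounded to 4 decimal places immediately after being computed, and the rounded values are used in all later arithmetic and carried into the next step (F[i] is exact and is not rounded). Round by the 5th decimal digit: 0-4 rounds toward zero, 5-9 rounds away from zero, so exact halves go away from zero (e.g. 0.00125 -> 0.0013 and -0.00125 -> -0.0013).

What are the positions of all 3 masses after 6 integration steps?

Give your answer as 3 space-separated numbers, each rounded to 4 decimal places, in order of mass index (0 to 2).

Answer: 5.8314 9.7681 15.6385

Derivation:
Step 0: x=[7.0000 10.0000 16.0000] v=[0.0000 0.0000 0.0000]
Step 1: x=[6.0000 10.3750 15.7500] v=[-4.0000 1.5000 -1.0000]
Step 2: x=[4.5938 10.8750 15.4063] v=[-5.6250 2.0000 -1.3750]
Step 3: x=[3.6094 11.1563 15.1797] v=[-3.9376 1.1251 -0.9063]
Step 4: x=[3.6094 10.9971 15.1973] v=[-0.0001 -0.6367 0.0703]
Step 5: x=[4.5540 10.4395 15.4148] v=[3.7782 -2.2305 0.8701]
Step 6: x=[5.8314 9.7681 15.6385] v=[5.1097 -2.6856 0.8948]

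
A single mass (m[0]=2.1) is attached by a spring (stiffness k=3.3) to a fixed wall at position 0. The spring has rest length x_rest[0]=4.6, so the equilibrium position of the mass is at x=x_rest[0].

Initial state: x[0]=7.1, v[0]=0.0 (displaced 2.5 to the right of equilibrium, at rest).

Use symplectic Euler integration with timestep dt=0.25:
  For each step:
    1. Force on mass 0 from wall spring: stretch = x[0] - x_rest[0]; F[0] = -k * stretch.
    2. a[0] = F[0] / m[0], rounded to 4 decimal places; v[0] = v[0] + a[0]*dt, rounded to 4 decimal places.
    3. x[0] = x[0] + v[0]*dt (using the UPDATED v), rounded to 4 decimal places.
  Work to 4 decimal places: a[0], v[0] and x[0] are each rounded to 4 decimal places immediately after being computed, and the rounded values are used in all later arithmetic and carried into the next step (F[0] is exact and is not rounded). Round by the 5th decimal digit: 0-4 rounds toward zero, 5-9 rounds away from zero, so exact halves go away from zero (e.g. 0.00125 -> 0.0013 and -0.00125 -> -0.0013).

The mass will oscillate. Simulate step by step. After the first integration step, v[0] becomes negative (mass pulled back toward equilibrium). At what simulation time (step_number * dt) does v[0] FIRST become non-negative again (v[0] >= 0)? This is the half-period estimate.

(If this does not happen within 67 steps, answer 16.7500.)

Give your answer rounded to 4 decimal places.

Answer: 2.5000

Derivation:
Step 0: x=[7.1000] v=[0.0000]
Step 1: x=[6.8545] v=[-0.9822]
Step 2: x=[6.3875] v=[-1.8679]
Step 3: x=[5.7450] v=[-2.5701]
Step 4: x=[4.9900] v=[-3.0199]
Step 5: x=[4.1967] v=[-3.1731]
Step 6: x=[3.4430] v=[-3.0147]
Step 7: x=[2.8030] v=[-2.5602]
Step 8: x=[2.3395] v=[-1.8542]
Step 9: x=[2.0980] v=[-0.9662]
Step 10: x=[2.1022] v=[0.0167]
First v>=0 after going negative at step 10, time=2.5000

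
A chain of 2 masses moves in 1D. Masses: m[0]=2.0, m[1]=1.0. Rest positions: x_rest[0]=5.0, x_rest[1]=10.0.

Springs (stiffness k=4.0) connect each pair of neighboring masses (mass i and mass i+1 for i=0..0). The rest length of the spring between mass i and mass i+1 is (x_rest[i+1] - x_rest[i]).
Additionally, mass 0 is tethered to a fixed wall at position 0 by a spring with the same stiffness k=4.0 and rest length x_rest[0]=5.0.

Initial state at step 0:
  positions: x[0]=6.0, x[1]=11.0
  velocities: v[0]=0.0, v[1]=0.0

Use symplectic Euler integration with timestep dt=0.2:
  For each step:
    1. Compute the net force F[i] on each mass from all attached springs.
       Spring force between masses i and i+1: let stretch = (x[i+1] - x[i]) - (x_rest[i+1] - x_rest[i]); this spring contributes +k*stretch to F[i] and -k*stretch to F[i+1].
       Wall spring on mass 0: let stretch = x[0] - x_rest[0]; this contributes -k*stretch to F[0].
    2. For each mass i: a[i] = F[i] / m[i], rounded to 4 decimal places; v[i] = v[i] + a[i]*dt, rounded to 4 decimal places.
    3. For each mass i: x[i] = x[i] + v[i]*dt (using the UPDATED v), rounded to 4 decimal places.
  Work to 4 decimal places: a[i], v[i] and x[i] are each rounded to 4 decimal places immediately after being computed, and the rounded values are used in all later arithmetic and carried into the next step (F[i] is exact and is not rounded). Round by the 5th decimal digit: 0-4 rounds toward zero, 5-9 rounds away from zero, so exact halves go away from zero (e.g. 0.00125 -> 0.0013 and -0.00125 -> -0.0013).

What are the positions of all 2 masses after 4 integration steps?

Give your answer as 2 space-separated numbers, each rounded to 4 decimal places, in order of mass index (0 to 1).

Step 0: x=[6.0000 11.0000] v=[0.0000 0.0000]
Step 1: x=[5.9200 11.0000] v=[-0.4000 0.0000]
Step 2: x=[5.7728 10.9872] v=[-0.7360 -0.0640]
Step 3: x=[5.5809 10.9401] v=[-0.9594 -0.2355]
Step 4: x=[5.3713 10.8355] v=[-1.0481 -0.5229]

Answer: 5.3713 10.8355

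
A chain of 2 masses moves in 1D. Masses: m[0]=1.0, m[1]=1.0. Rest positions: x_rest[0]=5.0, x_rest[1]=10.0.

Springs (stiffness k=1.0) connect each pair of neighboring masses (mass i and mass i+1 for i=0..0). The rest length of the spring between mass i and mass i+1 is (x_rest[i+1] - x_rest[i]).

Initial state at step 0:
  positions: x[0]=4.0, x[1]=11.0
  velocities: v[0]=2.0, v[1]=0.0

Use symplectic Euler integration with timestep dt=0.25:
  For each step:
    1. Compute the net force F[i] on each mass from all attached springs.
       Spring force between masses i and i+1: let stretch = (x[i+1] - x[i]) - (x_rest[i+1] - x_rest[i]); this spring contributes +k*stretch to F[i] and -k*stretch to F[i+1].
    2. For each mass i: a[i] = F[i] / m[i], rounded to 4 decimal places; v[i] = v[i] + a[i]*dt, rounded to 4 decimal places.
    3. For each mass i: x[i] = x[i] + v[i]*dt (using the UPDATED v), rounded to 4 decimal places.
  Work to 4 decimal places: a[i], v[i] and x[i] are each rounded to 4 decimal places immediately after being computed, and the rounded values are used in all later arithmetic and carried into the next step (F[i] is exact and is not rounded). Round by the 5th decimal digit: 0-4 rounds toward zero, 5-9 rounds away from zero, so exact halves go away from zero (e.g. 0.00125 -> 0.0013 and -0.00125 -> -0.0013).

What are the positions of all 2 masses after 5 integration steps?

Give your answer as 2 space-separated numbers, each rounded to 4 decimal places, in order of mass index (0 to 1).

Answer: 7.3339 10.1661

Derivation:
Step 0: x=[4.0000 11.0000] v=[2.0000 0.0000]
Step 1: x=[4.6250 10.8750] v=[2.5000 -0.5000]
Step 2: x=[5.3281 10.6719] v=[2.8125 -0.8125]
Step 3: x=[6.0527 10.4473] v=[2.8985 -0.8985]
Step 4: x=[6.7395 10.2605] v=[2.7472 -0.7472]
Step 5: x=[7.3339 10.1661] v=[2.3775 -0.3775]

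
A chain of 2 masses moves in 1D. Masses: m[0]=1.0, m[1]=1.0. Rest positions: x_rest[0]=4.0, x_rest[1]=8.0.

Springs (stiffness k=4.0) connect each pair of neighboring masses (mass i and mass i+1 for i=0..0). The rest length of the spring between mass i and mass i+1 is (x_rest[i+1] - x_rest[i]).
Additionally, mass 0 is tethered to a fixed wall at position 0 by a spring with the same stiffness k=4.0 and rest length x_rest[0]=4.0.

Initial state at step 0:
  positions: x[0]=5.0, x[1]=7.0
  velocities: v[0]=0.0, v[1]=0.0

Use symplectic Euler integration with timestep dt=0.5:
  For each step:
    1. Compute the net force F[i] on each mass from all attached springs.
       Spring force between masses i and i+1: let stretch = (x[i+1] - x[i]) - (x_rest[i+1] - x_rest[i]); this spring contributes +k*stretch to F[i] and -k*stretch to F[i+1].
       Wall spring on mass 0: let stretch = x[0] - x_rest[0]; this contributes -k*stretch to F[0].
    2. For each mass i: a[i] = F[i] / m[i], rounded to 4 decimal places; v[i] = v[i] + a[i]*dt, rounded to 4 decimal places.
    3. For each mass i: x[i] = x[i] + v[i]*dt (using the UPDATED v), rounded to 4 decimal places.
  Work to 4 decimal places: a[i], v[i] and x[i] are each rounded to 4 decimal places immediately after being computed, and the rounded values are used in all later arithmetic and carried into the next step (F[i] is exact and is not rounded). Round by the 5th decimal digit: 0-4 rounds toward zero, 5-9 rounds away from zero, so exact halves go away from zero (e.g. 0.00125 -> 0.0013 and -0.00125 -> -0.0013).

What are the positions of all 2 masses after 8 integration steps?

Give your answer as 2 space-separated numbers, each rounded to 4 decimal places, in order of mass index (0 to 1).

Answer: 2.0000 9.0000

Derivation:
Step 0: x=[5.0000 7.0000] v=[0.0000 0.0000]
Step 1: x=[2.0000 9.0000] v=[-6.0000 4.0000]
Step 2: x=[4.0000 8.0000] v=[4.0000 -2.0000]
Step 3: x=[6.0000 7.0000] v=[4.0000 -2.0000]
Step 4: x=[3.0000 9.0000] v=[-6.0000 4.0000]
Step 5: x=[3.0000 9.0000] v=[0.0000 0.0000]
Step 6: x=[6.0000 7.0000] v=[6.0000 -4.0000]
Step 7: x=[4.0000 8.0000] v=[-4.0000 2.0000]
Step 8: x=[2.0000 9.0000] v=[-4.0000 2.0000]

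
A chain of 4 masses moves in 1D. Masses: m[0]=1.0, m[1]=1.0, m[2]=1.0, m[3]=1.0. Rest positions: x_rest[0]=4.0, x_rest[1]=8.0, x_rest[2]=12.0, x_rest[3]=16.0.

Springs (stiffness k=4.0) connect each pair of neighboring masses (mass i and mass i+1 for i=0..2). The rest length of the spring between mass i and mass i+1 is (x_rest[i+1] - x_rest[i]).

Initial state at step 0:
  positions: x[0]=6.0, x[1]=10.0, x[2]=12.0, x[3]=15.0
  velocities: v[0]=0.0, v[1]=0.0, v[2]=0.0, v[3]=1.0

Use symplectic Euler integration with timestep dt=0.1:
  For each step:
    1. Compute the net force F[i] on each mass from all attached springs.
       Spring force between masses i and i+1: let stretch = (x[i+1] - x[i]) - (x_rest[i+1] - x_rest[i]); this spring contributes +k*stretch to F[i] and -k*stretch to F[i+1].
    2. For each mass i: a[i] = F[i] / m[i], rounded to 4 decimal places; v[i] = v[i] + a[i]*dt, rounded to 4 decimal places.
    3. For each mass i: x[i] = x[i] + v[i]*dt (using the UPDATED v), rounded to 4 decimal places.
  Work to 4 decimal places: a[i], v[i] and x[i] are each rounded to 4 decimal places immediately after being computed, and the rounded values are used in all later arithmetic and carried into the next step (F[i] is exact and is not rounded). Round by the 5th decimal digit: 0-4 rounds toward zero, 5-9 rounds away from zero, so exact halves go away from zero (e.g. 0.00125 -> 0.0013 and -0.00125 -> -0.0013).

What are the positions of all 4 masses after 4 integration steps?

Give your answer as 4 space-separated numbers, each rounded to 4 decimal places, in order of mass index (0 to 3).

Answer: 5.9551 9.3143 12.3700 15.7606

Derivation:
Step 0: x=[6.0000 10.0000 12.0000 15.0000] v=[0.0000 0.0000 0.0000 1.0000]
Step 1: x=[6.0000 9.9200 12.0400 15.1400] v=[0.0000 -0.8000 0.4000 1.4000]
Step 2: x=[5.9968 9.7680 12.1192 15.3160] v=[-0.0320 -1.5200 0.7920 1.7600]
Step 3: x=[5.9845 9.5592 12.2322 15.5241] v=[-0.1235 -2.0880 1.1302 2.0813]
Step 4: x=[5.9551 9.3143 12.3700 15.7606] v=[-0.2936 -2.4487 1.3778 2.3645]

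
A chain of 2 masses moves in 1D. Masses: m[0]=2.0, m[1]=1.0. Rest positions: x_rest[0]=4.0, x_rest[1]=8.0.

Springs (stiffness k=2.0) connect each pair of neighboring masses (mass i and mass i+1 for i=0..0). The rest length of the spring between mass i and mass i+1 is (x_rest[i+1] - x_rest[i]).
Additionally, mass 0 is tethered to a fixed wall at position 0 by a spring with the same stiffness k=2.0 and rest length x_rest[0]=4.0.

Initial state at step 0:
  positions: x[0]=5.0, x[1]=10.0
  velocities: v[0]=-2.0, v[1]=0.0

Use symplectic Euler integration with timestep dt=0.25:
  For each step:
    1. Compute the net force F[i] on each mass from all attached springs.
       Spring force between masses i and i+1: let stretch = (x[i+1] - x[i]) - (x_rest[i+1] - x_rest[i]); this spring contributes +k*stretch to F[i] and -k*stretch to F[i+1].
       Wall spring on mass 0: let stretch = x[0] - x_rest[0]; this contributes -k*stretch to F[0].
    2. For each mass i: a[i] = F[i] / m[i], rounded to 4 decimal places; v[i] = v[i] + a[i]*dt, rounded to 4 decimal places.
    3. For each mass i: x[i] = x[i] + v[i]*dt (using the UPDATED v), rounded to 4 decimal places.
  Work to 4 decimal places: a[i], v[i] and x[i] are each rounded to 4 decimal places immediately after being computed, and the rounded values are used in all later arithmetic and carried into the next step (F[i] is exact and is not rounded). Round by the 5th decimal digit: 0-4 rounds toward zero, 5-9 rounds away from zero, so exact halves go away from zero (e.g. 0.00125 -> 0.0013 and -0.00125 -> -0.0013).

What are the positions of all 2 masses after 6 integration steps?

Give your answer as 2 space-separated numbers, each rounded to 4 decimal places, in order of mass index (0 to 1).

Step 0: x=[5.0000 10.0000] v=[-2.0000 0.0000]
Step 1: x=[4.5000 9.8750] v=[-2.0000 -0.5000]
Step 2: x=[4.0547 9.5781] v=[-1.7813 -1.1875]
Step 3: x=[3.7012 9.0908] v=[-1.4141 -1.9492]
Step 4: x=[3.4532 8.4298] v=[-0.9920 -2.6440]
Step 5: x=[3.3004 7.6467] v=[-0.6112 -3.1323]
Step 6: x=[3.2130 6.8203] v=[-0.3497 -3.3055]

Answer: 3.2130 6.8203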